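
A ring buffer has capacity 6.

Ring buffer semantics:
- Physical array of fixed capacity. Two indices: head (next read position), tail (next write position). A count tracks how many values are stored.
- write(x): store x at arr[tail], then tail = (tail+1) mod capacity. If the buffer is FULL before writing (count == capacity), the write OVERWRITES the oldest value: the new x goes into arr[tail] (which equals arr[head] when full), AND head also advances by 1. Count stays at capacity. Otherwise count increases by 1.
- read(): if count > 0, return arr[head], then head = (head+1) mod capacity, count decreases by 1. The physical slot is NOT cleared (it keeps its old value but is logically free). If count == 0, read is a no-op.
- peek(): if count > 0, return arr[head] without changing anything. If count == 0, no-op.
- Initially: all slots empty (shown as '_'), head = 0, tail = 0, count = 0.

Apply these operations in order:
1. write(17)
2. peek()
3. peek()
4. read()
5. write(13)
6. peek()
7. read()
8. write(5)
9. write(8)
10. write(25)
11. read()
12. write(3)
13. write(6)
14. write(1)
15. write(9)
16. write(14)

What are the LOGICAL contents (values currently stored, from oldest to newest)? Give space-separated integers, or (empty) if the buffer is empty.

After op 1 (write(17)): arr=[17 _ _ _ _ _] head=0 tail=1 count=1
After op 2 (peek()): arr=[17 _ _ _ _ _] head=0 tail=1 count=1
After op 3 (peek()): arr=[17 _ _ _ _ _] head=0 tail=1 count=1
After op 4 (read()): arr=[17 _ _ _ _ _] head=1 tail=1 count=0
After op 5 (write(13)): arr=[17 13 _ _ _ _] head=1 tail=2 count=1
After op 6 (peek()): arr=[17 13 _ _ _ _] head=1 tail=2 count=1
After op 7 (read()): arr=[17 13 _ _ _ _] head=2 tail=2 count=0
After op 8 (write(5)): arr=[17 13 5 _ _ _] head=2 tail=3 count=1
After op 9 (write(8)): arr=[17 13 5 8 _ _] head=2 tail=4 count=2
After op 10 (write(25)): arr=[17 13 5 8 25 _] head=2 tail=5 count=3
After op 11 (read()): arr=[17 13 5 8 25 _] head=3 tail=5 count=2
After op 12 (write(3)): arr=[17 13 5 8 25 3] head=3 tail=0 count=3
After op 13 (write(6)): arr=[6 13 5 8 25 3] head=3 tail=1 count=4
After op 14 (write(1)): arr=[6 1 5 8 25 3] head=3 tail=2 count=5
After op 15 (write(9)): arr=[6 1 9 8 25 3] head=3 tail=3 count=6
After op 16 (write(14)): arr=[6 1 9 14 25 3] head=4 tail=4 count=6

Answer: 25 3 6 1 9 14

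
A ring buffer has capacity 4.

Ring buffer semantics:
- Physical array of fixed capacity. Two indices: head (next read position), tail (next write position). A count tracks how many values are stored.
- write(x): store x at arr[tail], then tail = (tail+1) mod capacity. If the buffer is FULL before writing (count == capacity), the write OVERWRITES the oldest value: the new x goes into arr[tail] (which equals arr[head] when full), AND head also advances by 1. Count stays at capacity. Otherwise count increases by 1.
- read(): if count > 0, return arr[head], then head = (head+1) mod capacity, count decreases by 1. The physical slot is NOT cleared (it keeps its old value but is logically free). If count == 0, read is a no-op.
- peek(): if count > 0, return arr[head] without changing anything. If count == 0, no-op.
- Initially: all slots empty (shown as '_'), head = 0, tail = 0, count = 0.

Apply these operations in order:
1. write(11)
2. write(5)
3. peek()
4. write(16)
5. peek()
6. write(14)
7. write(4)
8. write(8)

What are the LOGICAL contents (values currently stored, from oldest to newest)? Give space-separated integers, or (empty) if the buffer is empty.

Answer: 16 14 4 8

Derivation:
After op 1 (write(11)): arr=[11 _ _ _] head=0 tail=1 count=1
After op 2 (write(5)): arr=[11 5 _ _] head=0 tail=2 count=2
After op 3 (peek()): arr=[11 5 _ _] head=0 tail=2 count=2
After op 4 (write(16)): arr=[11 5 16 _] head=0 tail=3 count=3
After op 5 (peek()): arr=[11 5 16 _] head=0 tail=3 count=3
After op 6 (write(14)): arr=[11 5 16 14] head=0 tail=0 count=4
After op 7 (write(4)): arr=[4 5 16 14] head=1 tail=1 count=4
After op 8 (write(8)): arr=[4 8 16 14] head=2 tail=2 count=4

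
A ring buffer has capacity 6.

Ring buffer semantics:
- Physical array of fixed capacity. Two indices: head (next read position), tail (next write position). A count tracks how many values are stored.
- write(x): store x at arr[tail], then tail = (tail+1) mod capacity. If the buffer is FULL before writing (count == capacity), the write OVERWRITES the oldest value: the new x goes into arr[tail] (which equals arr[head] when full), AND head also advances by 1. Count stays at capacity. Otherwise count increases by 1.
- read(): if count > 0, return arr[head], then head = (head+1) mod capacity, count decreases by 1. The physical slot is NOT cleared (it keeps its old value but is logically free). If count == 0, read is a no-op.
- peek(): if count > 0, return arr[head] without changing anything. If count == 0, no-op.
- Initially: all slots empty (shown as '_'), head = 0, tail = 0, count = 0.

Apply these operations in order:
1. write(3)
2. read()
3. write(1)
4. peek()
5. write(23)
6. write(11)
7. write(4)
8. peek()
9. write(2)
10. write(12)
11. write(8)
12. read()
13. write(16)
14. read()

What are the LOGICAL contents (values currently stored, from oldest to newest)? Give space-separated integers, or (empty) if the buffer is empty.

Answer: 4 2 12 8 16

Derivation:
After op 1 (write(3)): arr=[3 _ _ _ _ _] head=0 tail=1 count=1
After op 2 (read()): arr=[3 _ _ _ _ _] head=1 tail=1 count=0
After op 3 (write(1)): arr=[3 1 _ _ _ _] head=1 tail=2 count=1
After op 4 (peek()): arr=[3 1 _ _ _ _] head=1 tail=2 count=1
After op 5 (write(23)): arr=[3 1 23 _ _ _] head=1 tail=3 count=2
After op 6 (write(11)): arr=[3 1 23 11 _ _] head=1 tail=4 count=3
After op 7 (write(4)): arr=[3 1 23 11 4 _] head=1 tail=5 count=4
After op 8 (peek()): arr=[3 1 23 11 4 _] head=1 tail=5 count=4
After op 9 (write(2)): arr=[3 1 23 11 4 2] head=1 tail=0 count=5
After op 10 (write(12)): arr=[12 1 23 11 4 2] head=1 tail=1 count=6
After op 11 (write(8)): arr=[12 8 23 11 4 2] head=2 tail=2 count=6
After op 12 (read()): arr=[12 8 23 11 4 2] head=3 tail=2 count=5
After op 13 (write(16)): arr=[12 8 16 11 4 2] head=3 tail=3 count=6
After op 14 (read()): arr=[12 8 16 11 4 2] head=4 tail=3 count=5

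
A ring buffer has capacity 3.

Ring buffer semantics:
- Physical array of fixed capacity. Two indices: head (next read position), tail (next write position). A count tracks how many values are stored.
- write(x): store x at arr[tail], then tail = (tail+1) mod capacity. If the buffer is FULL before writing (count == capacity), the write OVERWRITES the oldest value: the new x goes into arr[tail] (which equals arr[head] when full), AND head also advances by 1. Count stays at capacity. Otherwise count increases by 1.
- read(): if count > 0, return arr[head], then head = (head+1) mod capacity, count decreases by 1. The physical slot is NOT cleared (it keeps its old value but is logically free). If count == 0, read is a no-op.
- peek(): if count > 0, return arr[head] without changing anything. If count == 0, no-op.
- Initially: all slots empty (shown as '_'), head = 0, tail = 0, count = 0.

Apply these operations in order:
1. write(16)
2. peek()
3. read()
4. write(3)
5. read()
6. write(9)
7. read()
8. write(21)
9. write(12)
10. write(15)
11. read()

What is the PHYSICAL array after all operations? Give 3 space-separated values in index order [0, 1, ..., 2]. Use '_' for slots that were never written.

Answer: 21 12 15

Derivation:
After op 1 (write(16)): arr=[16 _ _] head=0 tail=1 count=1
After op 2 (peek()): arr=[16 _ _] head=0 tail=1 count=1
After op 3 (read()): arr=[16 _ _] head=1 tail=1 count=0
After op 4 (write(3)): arr=[16 3 _] head=1 tail=2 count=1
After op 5 (read()): arr=[16 3 _] head=2 tail=2 count=0
After op 6 (write(9)): arr=[16 3 9] head=2 tail=0 count=1
After op 7 (read()): arr=[16 3 9] head=0 tail=0 count=0
After op 8 (write(21)): arr=[21 3 9] head=0 tail=1 count=1
After op 9 (write(12)): arr=[21 12 9] head=0 tail=2 count=2
After op 10 (write(15)): arr=[21 12 15] head=0 tail=0 count=3
After op 11 (read()): arr=[21 12 15] head=1 tail=0 count=2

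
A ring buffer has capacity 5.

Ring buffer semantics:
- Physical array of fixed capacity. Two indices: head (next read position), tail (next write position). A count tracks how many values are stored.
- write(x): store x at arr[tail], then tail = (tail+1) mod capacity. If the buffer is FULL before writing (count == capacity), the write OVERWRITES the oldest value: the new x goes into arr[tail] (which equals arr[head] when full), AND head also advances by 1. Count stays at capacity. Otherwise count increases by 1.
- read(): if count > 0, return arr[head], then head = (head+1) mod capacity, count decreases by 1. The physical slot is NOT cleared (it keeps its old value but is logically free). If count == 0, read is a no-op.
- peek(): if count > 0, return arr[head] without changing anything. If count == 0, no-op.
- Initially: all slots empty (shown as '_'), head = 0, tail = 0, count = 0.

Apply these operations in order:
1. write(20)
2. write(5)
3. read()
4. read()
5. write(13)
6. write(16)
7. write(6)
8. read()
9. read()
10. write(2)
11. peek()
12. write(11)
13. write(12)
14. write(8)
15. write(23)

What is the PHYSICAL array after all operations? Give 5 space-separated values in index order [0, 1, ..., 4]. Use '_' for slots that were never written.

After op 1 (write(20)): arr=[20 _ _ _ _] head=0 tail=1 count=1
After op 2 (write(5)): arr=[20 5 _ _ _] head=0 tail=2 count=2
After op 3 (read()): arr=[20 5 _ _ _] head=1 tail=2 count=1
After op 4 (read()): arr=[20 5 _ _ _] head=2 tail=2 count=0
After op 5 (write(13)): arr=[20 5 13 _ _] head=2 tail=3 count=1
After op 6 (write(16)): arr=[20 5 13 16 _] head=2 tail=4 count=2
After op 7 (write(6)): arr=[20 5 13 16 6] head=2 tail=0 count=3
After op 8 (read()): arr=[20 5 13 16 6] head=3 tail=0 count=2
After op 9 (read()): arr=[20 5 13 16 6] head=4 tail=0 count=1
After op 10 (write(2)): arr=[2 5 13 16 6] head=4 tail=1 count=2
After op 11 (peek()): arr=[2 5 13 16 6] head=4 tail=1 count=2
After op 12 (write(11)): arr=[2 11 13 16 6] head=4 tail=2 count=3
After op 13 (write(12)): arr=[2 11 12 16 6] head=4 tail=3 count=4
After op 14 (write(8)): arr=[2 11 12 8 6] head=4 tail=4 count=5
After op 15 (write(23)): arr=[2 11 12 8 23] head=0 tail=0 count=5

Answer: 2 11 12 8 23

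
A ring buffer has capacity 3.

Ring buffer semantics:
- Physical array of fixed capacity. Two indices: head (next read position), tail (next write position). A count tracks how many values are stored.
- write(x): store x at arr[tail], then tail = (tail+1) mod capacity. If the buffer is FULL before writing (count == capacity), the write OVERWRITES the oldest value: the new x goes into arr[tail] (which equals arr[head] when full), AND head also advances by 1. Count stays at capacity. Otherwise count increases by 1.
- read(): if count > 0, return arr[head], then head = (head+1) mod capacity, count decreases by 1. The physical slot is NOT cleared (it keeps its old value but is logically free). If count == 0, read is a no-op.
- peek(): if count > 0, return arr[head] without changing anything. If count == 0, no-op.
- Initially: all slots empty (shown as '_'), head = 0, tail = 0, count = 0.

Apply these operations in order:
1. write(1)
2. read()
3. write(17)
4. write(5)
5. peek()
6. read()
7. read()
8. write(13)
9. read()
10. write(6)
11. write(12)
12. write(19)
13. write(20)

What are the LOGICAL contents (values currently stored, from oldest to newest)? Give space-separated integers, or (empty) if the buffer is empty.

After op 1 (write(1)): arr=[1 _ _] head=0 tail=1 count=1
After op 2 (read()): arr=[1 _ _] head=1 tail=1 count=0
After op 3 (write(17)): arr=[1 17 _] head=1 tail=2 count=1
After op 4 (write(5)): arr=[1 17 5] head=1 tail=0 count=2
After op 5 (peek()): arr=[1 17 5] head=1 tail=0 count=2
After op 6 (read()): arr=[1 17 5] head=2 tail=0 count=1
After op 7 (read()): arr=[1 17 5] head=0 tail=0 count=0
After op 8 (write(13)): arr=[13 17 5] head=0 tail=1 count=1
After op 9 (read()): arr=[13 17 5] head=1 tail=1 count=0
After op 10 (write(6)): arr=[13 6 5] head=1 tail=2 count=1
After op 11 (write(12)): arr=[13 6 12] head=1 tail=0 count=2
After op 12 (write(19)): arr=[19 6 12] head=1 tail=1 count=3
After op 13 (write(20)): arr=[19 20 12] head=2 tail=2 count=3

Answer: 12 19 20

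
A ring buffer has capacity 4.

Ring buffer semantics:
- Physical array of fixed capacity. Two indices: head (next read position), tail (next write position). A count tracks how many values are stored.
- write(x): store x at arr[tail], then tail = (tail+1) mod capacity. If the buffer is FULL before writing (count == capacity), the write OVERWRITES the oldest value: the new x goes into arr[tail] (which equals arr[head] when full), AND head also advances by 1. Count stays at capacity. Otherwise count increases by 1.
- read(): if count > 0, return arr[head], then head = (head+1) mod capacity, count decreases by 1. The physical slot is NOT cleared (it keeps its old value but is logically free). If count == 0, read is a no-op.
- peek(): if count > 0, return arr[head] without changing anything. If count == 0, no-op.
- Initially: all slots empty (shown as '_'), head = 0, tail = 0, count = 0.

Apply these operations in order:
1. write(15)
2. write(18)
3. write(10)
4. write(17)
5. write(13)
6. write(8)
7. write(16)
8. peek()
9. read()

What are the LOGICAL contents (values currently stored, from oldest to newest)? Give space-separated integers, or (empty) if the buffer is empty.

Answer: 13 8 16

Derivation:
After op 1 (write(15)): arr=[15 _ _ _] head=0 tail=1 count=1
After op 2 (write(18)): arr=[15 18 _ _] head=0 tail=2 count=2
After op 3 (write(10)): arr=[15 18 10 _] head=0 tail=3 count=3
After op 4 (write(17)): arr=[15 18 10 17] head=0 tail=0 count=4
After op 5 (write(13)): arr=[13 18 10 17] head=1 tail=1 count=4
After op 6 (write(8)): arr=[13 8 10 17] head=2 tail=2 count=4
After op 7 (write(16)): arr=[13 8 16 17] head=3 tail=3 count=4
After op 8 (peek()): arr=[13 8 16 17] head=3 tail=3 count=4
After op 9 (read()): arr=[13 8 16 17] head=0 tail=3 count=3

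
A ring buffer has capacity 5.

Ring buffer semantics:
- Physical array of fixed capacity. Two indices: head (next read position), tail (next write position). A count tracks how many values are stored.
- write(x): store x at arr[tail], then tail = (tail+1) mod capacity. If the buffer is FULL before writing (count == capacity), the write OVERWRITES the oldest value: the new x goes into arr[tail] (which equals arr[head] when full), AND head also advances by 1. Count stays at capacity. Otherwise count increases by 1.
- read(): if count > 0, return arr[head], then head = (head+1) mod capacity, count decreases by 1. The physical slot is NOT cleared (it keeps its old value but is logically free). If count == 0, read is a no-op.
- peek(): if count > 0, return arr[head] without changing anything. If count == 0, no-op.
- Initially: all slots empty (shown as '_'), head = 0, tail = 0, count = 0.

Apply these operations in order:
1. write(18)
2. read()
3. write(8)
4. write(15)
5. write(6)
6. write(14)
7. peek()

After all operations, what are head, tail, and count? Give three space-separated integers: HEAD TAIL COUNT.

Answer: 1 0 4

Derivation:
After op 1 (write(18)): arr=[18 _ _ _ _] head=0 tail=1 count=1
After op 2 (read()): arr=[18 _ _ _ _] head=1 tail=1 count=0
After op 3 (write(8)): arr=[18 8 _ _ _] head=1 tail=2 count=1
After op 4 (write(15)): arr=[18 8 15 _ _] head=1 tail=3 count=2
After op 5 (write(6)): arr=[18 8 15 6 _] head=1 tail=4 count=3
After op 6 (write(14)): arr=[18 8 15 6 14] head=1 tail=0 count=4
After op 7 (peek()): arr=[18 8 15 6 14] head=1 tail=0 count=4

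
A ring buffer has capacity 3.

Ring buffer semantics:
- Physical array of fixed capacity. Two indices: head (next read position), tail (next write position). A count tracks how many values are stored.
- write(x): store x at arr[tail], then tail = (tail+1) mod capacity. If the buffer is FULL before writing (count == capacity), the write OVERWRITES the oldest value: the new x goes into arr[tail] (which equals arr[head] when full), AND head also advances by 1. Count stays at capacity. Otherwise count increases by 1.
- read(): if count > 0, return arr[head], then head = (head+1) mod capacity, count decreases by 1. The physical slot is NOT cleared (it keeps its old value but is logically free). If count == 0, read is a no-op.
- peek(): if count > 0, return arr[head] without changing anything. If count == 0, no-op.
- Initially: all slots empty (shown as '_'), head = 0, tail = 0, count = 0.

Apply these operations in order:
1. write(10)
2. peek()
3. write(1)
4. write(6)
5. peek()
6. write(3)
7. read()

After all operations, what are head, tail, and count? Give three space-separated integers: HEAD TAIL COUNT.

Answer: 2 1 2

Derivation:
After op 1 (write(10)): arr=[10 _ _] head=0 tail=1 count=1
After op 2 (peek()): arr=[10 _ _] head=0 tail=1 count=1
After op 3 (write(1)): arr=[10 1 _] head=0 tail=2 count=2
After op 4 (write(6)): arr=[10 1 6] head=0 tail=0 count=3
After op 5 (peek()): arr=[10 1 6] head=0 tail=0 count=3
After op 6 (write(3)): arr=[3 1 6] head=1 tail=1 count=3
After op 7 (read()): arr=[3 1 6] head=2 tail=1 count=2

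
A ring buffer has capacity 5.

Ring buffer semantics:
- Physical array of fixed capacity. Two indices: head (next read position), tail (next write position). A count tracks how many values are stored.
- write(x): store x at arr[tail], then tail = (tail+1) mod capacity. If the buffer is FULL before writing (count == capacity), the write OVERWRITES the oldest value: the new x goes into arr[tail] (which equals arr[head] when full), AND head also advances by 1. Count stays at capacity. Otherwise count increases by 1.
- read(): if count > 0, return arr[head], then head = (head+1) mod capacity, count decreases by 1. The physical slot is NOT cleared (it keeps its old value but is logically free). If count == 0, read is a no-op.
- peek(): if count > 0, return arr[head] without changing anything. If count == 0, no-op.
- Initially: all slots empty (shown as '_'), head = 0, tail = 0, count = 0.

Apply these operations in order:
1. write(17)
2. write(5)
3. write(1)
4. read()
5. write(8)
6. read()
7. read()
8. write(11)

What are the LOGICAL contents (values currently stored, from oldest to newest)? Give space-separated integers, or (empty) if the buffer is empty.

After op 1 (write(17)): arr=[17 _ _ _ _] head=0 tail=1 count=1
After op 2 (write(5)): arr=[17 5 _ _ _] head=0 tail=2 count=2
After op 3 (write(1)): arr=[17 5 1 _ _] head=0 tail=3 count=3
After op 4 (read()): arr=[17 5 1 _ _] head=1 tail=3 count=2
After op 5 (write(8)): arr=[17 5 1 8 _] head=1 tail=4 count=3
After op 6 (read()): arr=[17 5 1 8 _] head=2 tail=4 count=2
After op 7 (read()): arr=[17 5 1 8 _] head=3 tail=4 count=1
After op 8 (write(11)): arr=[17 5 1 8 11] head=3 tail=0 count=2

Answer: 8 11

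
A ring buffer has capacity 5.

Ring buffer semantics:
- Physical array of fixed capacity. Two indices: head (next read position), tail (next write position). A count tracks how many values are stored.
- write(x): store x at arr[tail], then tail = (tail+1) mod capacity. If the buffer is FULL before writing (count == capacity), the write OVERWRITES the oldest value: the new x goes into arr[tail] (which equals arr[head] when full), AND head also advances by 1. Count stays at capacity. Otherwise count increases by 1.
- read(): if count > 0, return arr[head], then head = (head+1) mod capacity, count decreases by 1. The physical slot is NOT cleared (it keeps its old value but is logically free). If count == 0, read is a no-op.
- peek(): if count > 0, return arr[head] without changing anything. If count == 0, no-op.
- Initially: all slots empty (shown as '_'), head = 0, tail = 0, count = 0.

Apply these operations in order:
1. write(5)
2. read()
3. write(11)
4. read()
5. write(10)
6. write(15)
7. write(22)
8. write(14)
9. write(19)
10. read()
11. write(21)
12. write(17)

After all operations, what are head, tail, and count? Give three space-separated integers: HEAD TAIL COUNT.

Answer: 4 4 5

Derivation:
After op 1 (write(5)): arr=[5 _ _ _ _] head=0 tail=1 count=1
After op 2 (read()): arr=[5 _ _ _ _] head=1 tail=1 count=0
After op 3 (write(11)): arr=[5 11 _ _ _] head=1 tail=2 count=1
After op 4 (read()): arr=[5 11 _ _ _] head=2 tail=2 count=0
After op 5 (write(10)): arr=[5 11 10 _ _] head=2 tail=3 count=1
After op 6 (write(15)): arr=[5 11 10 15 _] head=2 tail=4 count=2
After op 7 (write(22)): arr=[5 11 10 15 22] head=2 tail=0 count=3
After op 8 (write(14)): arr=[14 11 10 15 22] head=2 tail=1 count=4
After op 9 (write(19)): arr=[14 19 10 15 22] head=2 tail=2 count=5
After op 10 (read()): arr=[14 19 10 15 22] head=3 tail=2 count=4
After op 11 (write(21)): arr=[14 19 21 15 22] head=3 tail=3 count=5
After op 12 (write(17)): arr=[14 19 21 17 22] head=4 tail=4 count=5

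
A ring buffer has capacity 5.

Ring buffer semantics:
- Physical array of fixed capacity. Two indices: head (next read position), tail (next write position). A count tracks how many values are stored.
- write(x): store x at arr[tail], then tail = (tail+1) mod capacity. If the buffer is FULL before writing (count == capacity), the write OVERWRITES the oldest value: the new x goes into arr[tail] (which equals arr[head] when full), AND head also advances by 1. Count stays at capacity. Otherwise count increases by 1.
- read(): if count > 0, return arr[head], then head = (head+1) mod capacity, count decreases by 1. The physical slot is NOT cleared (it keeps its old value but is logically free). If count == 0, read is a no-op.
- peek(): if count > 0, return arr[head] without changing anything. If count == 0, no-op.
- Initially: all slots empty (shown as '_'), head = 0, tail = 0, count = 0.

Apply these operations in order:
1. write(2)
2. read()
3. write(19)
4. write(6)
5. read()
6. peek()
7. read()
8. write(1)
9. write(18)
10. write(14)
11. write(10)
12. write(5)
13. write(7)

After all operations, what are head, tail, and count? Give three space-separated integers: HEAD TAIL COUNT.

After op 1 (write(2)): arr=[2 _ _ _ _] head=0 tail=1 count=1
After op 2 (read()): arr=[2 _ _ _ _] head=1 tail=1 count=0
After op 3 (write(19)): arr=[2 19 _ _ _] head=1 tail=2 count=1
After op 4 (write(6)): arr=[2 19 6 _ _] head=1 tail=3 count=2
After op 5 (read()): arr=[2 19 6 _ _] head=2 tail=3 count=1
After op 6 (peek()): arr=[2 19 6 _ _] head=2 tail=3 count=1
After op 7 (read()): arr=[2 19 6 _ _] head=3 tail=3 count=0
After op 8 (write(1)): arr=[2 19 6 1 _] head=3 tail=4 count=1
After op 9 (write(18)): arr=[2 19 6 1 18] head=3 tail=0 count=2
After op 10 (write(14)): arr=[14 19 6 1 18] head=3 tail=1 count=3
After op 11 (write(10)): arr=[14 10 6 1 18] head=3 tail=2 count=4
After op 12 (write(5)): arr=[14 10 5 1 18] head=3 tail=3 count=5
After op 13 (write(7)): arr=[14 10 5 7 18] head=4 tail=4 count=5

Answer: 4 4 5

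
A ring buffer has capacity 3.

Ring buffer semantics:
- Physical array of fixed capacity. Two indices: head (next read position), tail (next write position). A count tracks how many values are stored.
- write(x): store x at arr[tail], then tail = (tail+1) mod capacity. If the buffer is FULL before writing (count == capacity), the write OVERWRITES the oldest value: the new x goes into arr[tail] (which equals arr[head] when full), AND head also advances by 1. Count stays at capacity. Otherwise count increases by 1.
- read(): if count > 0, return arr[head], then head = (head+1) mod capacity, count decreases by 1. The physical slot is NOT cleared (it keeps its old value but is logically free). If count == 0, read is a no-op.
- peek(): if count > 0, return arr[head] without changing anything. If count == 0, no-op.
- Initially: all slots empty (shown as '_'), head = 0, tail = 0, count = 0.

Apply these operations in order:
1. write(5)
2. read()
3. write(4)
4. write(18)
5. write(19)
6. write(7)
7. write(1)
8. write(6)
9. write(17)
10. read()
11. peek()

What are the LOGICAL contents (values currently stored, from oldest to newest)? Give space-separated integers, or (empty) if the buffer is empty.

After op 1 (write(5)): arr=[5 _ _] head=0 tail=1 count=1
After op 2 (read()): arr=[5 _ _] head=1 tail=1 count=0
After op 3 (write(4)): arr=[5 4 _] head=1 tail=2 count=1
After op 4 (write(18)): arr=[5 4 18] head=1 tail=0 count=2
After op 5 (write(19)): arr=[19 4 18] head=1 tail=1 count=3
After op 6 (write(7)): arr=[19 7 18] head=2 tail=2 count=3
After op 7 (write(1)): arr=[19 7 1] head=0 tail=0 count=3
After op 8 (write(6)): arr=[6 7 1] head=1 tail=1 count=3
After op 9 (write(17)): arr=[6 17 1] head=2 tail=2 count=3
After op 10 (read()): arr=[6 17 1] head=0 tail=2 count=2
After op 11 (peek()): arr=[6 17 1] head=0 tail=2 count=2

Answer: 6 17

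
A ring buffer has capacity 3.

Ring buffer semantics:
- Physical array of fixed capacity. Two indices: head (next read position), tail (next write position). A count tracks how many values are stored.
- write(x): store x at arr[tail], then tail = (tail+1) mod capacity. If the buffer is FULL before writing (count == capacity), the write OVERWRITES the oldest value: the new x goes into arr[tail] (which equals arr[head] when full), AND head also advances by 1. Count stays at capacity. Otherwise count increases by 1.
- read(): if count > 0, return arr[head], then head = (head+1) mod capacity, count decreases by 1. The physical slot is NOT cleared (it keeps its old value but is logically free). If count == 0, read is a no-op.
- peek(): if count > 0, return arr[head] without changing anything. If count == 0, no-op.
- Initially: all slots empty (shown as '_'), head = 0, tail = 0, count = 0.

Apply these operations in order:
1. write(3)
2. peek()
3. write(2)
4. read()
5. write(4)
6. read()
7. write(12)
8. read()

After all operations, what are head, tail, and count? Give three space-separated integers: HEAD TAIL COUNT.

After op 1 (write(3)): arr=[3 _ _] head=0 tail=1 count=1
After op 2 (peek()): arr=[3 _ _] head=0 tail=1 count=1
After op 3 (write(2)): arr=[3 2 _] head=0 tail=2 count=2
After op 4 (read()): arr=[3 2 _] head=1 tail=2 count=1
After op 5 (write(4)): arr=[3 2 4] head=1 tail=0 count=2
After op 6 (read()): arr=[3 2 4] head=2 tail=0 count=1
After op 7 (write(12)): arr=[12 2 4] head=2 tail=1 count=2
After op 8 (read()): arr=[12 2 4] head=0 tail=1 count=1

Answer: 0 1 1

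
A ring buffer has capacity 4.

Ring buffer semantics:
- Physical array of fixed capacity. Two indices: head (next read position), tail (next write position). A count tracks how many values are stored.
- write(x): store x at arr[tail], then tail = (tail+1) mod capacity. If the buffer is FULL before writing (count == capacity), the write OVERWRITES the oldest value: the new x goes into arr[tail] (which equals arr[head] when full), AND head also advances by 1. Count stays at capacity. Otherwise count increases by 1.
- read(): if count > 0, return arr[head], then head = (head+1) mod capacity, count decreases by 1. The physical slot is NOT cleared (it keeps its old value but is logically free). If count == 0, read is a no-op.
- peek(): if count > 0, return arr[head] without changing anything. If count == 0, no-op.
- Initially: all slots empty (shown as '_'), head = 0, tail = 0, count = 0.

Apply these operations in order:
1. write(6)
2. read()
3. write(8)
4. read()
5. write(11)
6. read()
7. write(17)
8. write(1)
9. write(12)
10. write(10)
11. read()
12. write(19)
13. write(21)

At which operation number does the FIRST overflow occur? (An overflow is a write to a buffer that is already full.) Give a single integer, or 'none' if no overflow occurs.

After op 1 (write(6)): arr=[6 _ _ _] head=0 tail=1 count=1
After op 2 (read()): arr=[6 _ _ _] head=1 tail=1 count=0
After op 3 (write(8)): arr=[6 8 _ _] head=1 tail=2 count=1
After op 4 (read()): arr=[6 8 _ _] head=2 tail=2 count=0
After op 5 (write(11)): arr=[6 8 11 _] head=2 tail=3 count=1
After op 6 (read()): arr=[6 8 11 _] head=3 tail=3 count=0
After op 7 (write(17)): arr=[6 8 11 17] head=3 tail=0 count=1
After op 8 (write(1)): arr=[1 8 11 17] head=3 tail=1 count=2
After op 9 (write(12)): arr=[1 12 11 17] head=3 tail=2 count=3
After op 10 (write(10)): arr=[1 12 10 17] head=3 tail=3 count=4
After op 11 (read()): arr=[1 12 10 17] head=0 tail=3 count=3
After op 12 (write(19)): arr=[1 12 10 19] head=0 tail=0 count=4
After op 13 (write(21)): arr=[21 12 10 19] head=1 tail=1 count=4

Answer: 13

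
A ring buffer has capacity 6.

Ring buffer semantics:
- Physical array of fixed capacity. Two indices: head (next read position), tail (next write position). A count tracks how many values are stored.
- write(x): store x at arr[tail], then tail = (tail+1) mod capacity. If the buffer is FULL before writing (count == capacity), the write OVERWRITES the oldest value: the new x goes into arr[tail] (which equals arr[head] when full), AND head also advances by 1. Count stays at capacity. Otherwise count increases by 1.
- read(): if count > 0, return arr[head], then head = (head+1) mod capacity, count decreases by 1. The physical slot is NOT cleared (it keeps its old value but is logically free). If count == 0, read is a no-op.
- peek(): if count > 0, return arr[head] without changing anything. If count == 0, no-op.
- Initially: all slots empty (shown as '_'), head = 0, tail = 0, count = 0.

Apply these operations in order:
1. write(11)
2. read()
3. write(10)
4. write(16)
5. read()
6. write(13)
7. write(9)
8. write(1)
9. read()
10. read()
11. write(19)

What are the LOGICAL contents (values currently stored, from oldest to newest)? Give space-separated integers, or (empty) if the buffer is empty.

After op 1 (write(11)): arr=[11 _ _ _ _ _] head=0 tail=1 count=1
After op 2 (read()): arr=[11 _ _ _ _ _] head=1 tail=1 count=0
After op 3 (write(10)): arr=[11 10 _ _ _ _] head=1 tail=2 count=1
After op 4 (write(16)): arr=[11 10 16 _ _ _] head=1 tail=3 count=2
After op 5 (read()): arr=[11 10 16 _ _ _] head=2 tail=3 count=1
After op 6 (write(13)): arr=[11 10 16 13 _ _] head=2 tail=4 count=2
After op 7 (write(9)): arr=[11 10 16 13 9 _] head=2 tail=5 count=3
After op 8 (write(1)): arr=[11 10 16 13 9 1] head=2 tail=0 count=4
After op 9 (read()): arr=[11 10 16 13 9 1] head=3 tail=0 count=3
After op 10 (read()): arr=[11 10 16 13 9 1] head=4 tail=0 count=2
After op 11 (write(19)): arr=[19 10 16 13 9 1] head=4 tail=1 count=3

Answer: 9 1 19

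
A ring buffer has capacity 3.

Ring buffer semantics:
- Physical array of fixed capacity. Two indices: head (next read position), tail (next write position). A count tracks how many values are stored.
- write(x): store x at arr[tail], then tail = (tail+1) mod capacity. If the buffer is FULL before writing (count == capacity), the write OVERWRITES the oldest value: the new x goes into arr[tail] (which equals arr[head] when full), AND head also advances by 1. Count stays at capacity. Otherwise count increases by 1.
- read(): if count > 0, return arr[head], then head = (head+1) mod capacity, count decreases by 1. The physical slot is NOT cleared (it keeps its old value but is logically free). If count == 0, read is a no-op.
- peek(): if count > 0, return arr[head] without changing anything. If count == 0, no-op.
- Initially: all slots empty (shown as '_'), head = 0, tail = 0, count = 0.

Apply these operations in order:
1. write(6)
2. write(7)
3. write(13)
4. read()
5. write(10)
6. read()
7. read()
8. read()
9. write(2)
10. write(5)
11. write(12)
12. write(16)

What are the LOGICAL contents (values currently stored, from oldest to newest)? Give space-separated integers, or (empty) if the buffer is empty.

After op 1 (write(6)): arr=[6 _ _] head=0 tail=1 count=1
After op 2 (write(7)): arr=[6 7 _] head=0 tail=2 count=2
After op 3 (write(13)): arr=[6 7 13] head=0 tail=0 count=3
After op 4 (read()): arr=[6 7 13] head=1 tail=0 count=2
After op 5 (write(10)): arr=[10 7 13] head=1 tail=1 count=3
After op 6 (read()): arr=[10 7 13] head=2 tail=1 count=2
After op 7 (read()): arr=[10 7 13] head=0 tail=1 count=1
After op 8 (read()): arr=[10 7 13] head=1 tail=1 count=0
After op 9 (write(2)): arr=[10 2 13] head=1 tail=2 count=1
After op 10 (write(5)): arr=[10 2 5] head=1 tail=0 count=2
After op 11 (write(12)): arr=[12 2 5] head=1 tail=1 count=3
After op 12 (write(16)): arr=[12 16 5] head=2 tail=2 count=3

Answer: 5 12 16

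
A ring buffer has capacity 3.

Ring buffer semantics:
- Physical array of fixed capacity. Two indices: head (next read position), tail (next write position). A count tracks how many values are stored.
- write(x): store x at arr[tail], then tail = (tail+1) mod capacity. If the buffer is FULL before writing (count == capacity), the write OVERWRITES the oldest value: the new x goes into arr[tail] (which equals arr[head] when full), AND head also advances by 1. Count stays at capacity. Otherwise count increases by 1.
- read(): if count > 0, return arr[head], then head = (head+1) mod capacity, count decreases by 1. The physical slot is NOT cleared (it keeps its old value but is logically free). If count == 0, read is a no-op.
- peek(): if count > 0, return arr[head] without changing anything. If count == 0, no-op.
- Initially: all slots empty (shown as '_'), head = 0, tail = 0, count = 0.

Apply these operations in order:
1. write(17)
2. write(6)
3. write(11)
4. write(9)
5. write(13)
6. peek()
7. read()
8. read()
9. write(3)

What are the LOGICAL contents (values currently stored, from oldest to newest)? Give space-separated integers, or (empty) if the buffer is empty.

After op 1 (write(17)): arr=[17 _ _] head=0 tail=1 count=1
After op 2 (write(6)): arr=[17 6 _] head=0 tail=2 count=2
After op 3 (write(11)): arr=[17 6 11] head=0 tail=0 count=3
After op 4 (write(9)): arr=[9 6 11] head=1 tail=1 count=3
After op 5 (write(13)): arr=[9 13 11] head=2 tail=2 count=3
After op 6 (peek()): arr=[9 13 11] head=2 tail=2 count=3
After op 7 (read()): arr=[9 13 11] head=0 tail=2 count=2
After op 8 (read()): arr=[9 13 11] head=1 tail=2 count=1
After op 9 (write(3)): arr=[9 13 3] head=1 tail=0 count=2

Answer: 13 3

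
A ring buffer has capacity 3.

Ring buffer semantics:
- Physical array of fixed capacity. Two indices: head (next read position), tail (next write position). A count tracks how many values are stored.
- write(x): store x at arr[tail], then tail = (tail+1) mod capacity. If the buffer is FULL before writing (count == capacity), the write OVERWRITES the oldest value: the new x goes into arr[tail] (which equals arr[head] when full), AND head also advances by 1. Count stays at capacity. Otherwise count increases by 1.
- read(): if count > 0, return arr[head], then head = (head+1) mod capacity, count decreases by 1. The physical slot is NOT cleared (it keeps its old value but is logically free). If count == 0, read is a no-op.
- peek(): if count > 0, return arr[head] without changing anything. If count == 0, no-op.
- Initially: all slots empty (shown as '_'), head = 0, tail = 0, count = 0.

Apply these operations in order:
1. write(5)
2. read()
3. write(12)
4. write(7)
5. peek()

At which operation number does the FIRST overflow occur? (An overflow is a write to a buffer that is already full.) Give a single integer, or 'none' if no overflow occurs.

Answer: none

Derivation:
After op 1 (write(5)): arr=[5 _ _] head=0 tail=1 count=1
After op 2 (read()): arr=[5 _ _] head=1 tail=1 count=0
After op 3 (write(12)): arr=[5 12 _] head=1 tail=2 count=1
After op 4 (write(7)): arr=[5 12 7] head=1 tail=0 count=2
After op 5 (peek()): arr=[5 12 7] head=1 tail=0 count=2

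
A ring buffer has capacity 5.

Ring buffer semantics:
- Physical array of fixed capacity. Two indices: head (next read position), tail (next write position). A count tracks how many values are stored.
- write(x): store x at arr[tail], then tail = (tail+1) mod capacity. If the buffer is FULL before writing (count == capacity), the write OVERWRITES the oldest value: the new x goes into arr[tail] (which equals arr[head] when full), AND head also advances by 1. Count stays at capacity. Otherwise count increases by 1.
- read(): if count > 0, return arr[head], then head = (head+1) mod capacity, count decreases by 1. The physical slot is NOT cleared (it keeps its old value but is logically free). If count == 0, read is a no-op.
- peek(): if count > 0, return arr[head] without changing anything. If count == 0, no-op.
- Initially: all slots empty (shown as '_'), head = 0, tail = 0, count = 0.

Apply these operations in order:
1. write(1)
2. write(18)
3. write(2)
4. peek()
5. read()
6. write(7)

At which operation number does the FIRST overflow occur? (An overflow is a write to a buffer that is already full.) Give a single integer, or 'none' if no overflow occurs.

After op 1 (write(1)): arr=[1 _ _ _ _] head=0 tail=1 count=1
After op 2 (write(18)): arr=[1 18 _ _ _] head=0 tail=2 count=2
After op 3 (write(2)): arr=[1 18 2 _ _] head=0 tail=3 count=3
After op 4 (peek()): arr=[1 18 2 _ _] head=0 tail=3 count=3
After op 5 (read()): arr=[1 18 2 _ _] head=1 tail=3 count=2
After op 6 (write(7)): arr=[1 18 2 7 _] head=1 tail=4 count=3

Answer: none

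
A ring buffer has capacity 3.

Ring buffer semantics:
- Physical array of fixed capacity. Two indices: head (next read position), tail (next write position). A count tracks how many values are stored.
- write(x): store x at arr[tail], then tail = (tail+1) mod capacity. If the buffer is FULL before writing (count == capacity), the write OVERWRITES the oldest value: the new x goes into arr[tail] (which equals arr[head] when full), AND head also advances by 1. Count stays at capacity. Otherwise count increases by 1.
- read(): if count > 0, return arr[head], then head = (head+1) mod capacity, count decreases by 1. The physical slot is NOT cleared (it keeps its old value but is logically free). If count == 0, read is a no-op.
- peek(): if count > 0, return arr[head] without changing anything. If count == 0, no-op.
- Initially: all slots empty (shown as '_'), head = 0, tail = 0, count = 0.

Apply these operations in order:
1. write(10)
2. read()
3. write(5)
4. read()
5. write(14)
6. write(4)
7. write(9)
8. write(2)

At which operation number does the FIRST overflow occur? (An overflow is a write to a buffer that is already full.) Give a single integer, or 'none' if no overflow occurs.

Answer: 8

Derivation:
After op 1 (write(10)): arr=[10 _ _] head=0 tail=1 count=1
After op 2 (read()): arr=[10 _ _] head=1 tail=1 count=0
After op 3 (write(5)): arr=[10 5 _] head=1 tail=2 count=1
After op 4 (read()): arr=[10 5 _] head=2 tail=2 count=0
After op 5 (write(14)): arr=[10 5 14] head=2 tail=0 count=1
After op 6 (write(4)): arr=[4 5 14] head=2 tail=1 count=2
After op 7 (write(9)): arr=[4 9 14] head=2 tail=2 count=3
After op 8 (write(2)): arr=[4 9 2] head=0 tail=0 count=3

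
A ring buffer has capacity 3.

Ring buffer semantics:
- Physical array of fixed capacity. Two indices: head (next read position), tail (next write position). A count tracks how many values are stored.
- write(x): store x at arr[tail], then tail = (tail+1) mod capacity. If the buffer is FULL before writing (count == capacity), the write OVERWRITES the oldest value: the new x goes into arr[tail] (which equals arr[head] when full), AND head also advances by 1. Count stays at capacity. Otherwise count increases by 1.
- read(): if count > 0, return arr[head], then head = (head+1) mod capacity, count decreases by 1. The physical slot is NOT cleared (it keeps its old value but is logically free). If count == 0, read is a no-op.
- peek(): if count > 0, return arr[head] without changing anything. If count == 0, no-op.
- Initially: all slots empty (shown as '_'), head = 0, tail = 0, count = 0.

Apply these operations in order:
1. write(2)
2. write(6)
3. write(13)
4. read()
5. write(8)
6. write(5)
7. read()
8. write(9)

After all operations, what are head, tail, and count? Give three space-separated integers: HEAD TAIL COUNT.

After op 1 (write(2)): arr=[2 _ _] head=0 tail=1 count=1
After op 2 (write(6)): arr=[2 6 _] head=0 tail=2 count=2
After op 3 (write(13)): arr=[2 6 13] head=0 tail=0 count=3
After op 4 (read()): arr=[2 6 13] head=1 tail=0 count=2
After op 5 (write(8)): arr=[8 6 13] head=1 tail=1 count=3
After op 6 (write(5)): arr=[8 5 13] head=2 tail=2 count=3
After op 7 (read()): arr=[8 5 13] head=0 tail=2 count=2
After op 8 (write(9)): arr=[8 5 9] head=0 tail=0 count=3

Answer: 0 0 3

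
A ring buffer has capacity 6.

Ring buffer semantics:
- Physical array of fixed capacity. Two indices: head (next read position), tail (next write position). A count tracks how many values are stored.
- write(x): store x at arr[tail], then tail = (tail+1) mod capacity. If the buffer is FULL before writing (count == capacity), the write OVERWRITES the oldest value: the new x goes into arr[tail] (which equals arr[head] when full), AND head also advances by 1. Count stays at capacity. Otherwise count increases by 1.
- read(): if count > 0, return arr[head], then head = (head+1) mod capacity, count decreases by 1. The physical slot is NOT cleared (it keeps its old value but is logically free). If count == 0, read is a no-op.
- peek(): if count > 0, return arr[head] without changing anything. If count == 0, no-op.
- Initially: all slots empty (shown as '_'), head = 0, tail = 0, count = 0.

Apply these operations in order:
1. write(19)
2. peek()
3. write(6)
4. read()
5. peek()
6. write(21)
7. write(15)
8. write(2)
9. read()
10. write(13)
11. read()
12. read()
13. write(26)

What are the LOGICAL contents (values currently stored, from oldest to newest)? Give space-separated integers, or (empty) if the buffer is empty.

Answer: 2 13 26

Derivation:
After op 1 (write(19)): arr=[19 _ _ _ _ _] head=0 tail=1 count=1
After op 2 (peek()): arr=[19 _ _ _ _ _] head=0 tail=1 count=1
After op 3 (write(6)): arr=[19 6 _ _ _ _] head=0 tail=2 count=2
After op 4 (read()): arr=[19 6 _ _ _ _] head=1 tail=2 count=1
After op 5 (peek()): arr=[19 6 _ _ _ _] head=1 tail=2 count=1
After op 6 (write(21)): arr=[19 6 21 _ _ _] head=1 tail=3 count=2
After op 7 (write(15)): arr=[19 6 21 15 _ _] head=1 tail=4 count=3
After op 8 (write(2)): arr=[19 6 21 15 2 _] head=1 tail=5 count=4
After op 9 (read()): arr=[19 6 21 15 2 _] head=2 tail=5 count=3
After op 10 (write(13)): arr=[19 6 21 15 2 13] head=2 tail=0 count=4
After op 11 (read()): arr=[19 6 21 15 2 13] head=3 tail=0 count=3
After op 12 (read()): arr=[19 6 21 15 2 13] head=4 tail=0 count=2
After op 13 (write(26)): arr=[26 6 21 15 2 13] head=4 tail=1 count=3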